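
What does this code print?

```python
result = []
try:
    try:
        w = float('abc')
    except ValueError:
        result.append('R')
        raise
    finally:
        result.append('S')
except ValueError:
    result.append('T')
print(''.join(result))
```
RST

finally runs before re-raised exception propagates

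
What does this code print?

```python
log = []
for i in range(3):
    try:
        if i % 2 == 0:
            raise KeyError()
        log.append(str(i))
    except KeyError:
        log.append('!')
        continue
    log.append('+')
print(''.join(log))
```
!1+!

continue in except skips rest of loop body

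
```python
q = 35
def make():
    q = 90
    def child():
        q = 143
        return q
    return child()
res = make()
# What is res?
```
143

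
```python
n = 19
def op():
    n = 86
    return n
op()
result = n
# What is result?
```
19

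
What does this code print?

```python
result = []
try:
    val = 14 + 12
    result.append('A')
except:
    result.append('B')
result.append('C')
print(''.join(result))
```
AC

No exception, try block completes normally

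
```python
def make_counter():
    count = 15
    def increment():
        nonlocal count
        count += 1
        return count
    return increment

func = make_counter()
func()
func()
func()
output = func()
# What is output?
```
19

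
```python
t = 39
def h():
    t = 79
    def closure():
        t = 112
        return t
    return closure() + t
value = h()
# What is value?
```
191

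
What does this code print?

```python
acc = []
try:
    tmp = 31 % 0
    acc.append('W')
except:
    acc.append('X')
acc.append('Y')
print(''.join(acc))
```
XY

Exception raised in try, caught by bare except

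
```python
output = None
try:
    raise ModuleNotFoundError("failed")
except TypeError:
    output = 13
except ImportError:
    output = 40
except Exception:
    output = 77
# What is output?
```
40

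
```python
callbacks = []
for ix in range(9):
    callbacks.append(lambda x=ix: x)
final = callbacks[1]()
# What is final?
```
1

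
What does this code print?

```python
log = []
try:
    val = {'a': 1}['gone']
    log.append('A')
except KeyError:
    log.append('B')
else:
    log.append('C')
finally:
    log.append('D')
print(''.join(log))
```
BD

Exception: except runs, else skipped, finally runs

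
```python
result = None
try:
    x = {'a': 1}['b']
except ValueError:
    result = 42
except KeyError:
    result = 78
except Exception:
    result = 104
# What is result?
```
78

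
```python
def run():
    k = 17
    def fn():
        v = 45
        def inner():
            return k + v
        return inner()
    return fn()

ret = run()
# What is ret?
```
62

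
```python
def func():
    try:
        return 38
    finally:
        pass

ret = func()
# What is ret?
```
38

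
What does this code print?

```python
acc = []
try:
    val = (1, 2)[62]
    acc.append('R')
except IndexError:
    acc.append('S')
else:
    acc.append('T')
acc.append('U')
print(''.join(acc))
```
SU

else block skipped when exception is caught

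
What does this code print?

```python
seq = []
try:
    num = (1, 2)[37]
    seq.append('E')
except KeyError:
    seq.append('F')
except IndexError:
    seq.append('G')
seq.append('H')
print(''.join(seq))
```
GH

IndexError is caught by its specific handler, not KeyError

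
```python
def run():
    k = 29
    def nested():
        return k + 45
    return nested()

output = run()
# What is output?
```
74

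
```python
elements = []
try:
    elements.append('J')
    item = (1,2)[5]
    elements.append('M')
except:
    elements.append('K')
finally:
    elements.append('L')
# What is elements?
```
['J', 'K', 'L']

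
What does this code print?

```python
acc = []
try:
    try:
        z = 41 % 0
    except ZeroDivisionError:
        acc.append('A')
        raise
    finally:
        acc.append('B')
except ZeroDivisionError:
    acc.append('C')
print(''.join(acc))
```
ABC

finally runs before re-raised exception propagates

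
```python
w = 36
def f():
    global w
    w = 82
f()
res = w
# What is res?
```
82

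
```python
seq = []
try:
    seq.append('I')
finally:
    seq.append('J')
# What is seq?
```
['I', 'J']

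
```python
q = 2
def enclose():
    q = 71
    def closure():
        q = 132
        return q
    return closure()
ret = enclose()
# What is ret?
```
132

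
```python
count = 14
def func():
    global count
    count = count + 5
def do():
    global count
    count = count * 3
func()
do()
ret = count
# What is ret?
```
57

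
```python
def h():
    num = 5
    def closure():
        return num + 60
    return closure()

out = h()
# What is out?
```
65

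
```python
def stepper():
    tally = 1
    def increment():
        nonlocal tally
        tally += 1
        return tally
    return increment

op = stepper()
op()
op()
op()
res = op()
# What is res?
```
5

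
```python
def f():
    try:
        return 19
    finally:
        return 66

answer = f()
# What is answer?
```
66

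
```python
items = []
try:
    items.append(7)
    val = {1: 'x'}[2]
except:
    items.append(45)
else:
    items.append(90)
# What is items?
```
[7, 45]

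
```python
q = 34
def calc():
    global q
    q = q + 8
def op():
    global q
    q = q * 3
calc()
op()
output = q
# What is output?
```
126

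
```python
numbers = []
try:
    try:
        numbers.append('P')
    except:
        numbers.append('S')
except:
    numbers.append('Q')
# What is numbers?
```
['P']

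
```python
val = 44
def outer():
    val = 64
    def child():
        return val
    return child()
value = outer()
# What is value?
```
64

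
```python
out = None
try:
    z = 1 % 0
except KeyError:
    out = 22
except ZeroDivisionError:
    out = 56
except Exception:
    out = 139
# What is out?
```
56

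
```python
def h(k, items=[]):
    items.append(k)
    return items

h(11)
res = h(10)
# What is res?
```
[11, 10]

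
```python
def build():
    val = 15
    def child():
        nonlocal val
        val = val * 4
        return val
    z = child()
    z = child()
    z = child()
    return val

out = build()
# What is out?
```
960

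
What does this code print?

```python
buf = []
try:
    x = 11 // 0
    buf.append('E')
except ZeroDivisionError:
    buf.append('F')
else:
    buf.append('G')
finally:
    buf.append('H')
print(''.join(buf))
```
FH

Exception: except runs, else skipped, finally runs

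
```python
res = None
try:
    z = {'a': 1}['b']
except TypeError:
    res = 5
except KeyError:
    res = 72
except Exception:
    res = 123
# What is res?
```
72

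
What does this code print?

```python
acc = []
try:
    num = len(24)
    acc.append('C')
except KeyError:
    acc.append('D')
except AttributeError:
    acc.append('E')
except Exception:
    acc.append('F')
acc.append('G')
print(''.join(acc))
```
FG

TypeError not specifically caught, falls to Exception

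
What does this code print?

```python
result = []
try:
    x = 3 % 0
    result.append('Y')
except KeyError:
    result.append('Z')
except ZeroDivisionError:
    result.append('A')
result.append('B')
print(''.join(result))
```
AB

ZeroDivisionError is caught by its specific handler, not KeyError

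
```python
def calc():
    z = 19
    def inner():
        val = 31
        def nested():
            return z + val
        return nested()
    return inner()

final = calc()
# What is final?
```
50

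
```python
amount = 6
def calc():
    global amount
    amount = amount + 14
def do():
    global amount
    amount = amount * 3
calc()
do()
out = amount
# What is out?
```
60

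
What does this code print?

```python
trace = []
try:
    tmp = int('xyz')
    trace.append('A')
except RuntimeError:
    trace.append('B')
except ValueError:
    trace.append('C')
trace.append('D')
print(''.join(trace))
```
CD

ValueError is caught by its specific handler, not RuntimeError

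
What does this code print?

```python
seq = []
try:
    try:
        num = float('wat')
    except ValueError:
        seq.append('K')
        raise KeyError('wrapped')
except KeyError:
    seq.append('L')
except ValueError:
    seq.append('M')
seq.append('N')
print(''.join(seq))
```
KLN

KeyError raised and caught, original ValueError not re-raised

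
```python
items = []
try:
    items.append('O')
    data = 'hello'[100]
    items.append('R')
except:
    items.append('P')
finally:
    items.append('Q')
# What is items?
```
['O', 'P', 'Q']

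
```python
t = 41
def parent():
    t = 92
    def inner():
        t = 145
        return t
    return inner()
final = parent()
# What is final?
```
145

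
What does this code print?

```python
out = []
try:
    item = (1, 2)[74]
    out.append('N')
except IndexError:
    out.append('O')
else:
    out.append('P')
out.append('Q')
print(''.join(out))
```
OQ

else block skipped when exception is caught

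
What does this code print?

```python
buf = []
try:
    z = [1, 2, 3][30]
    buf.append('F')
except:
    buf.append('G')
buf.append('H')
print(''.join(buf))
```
GH

Exception raised in try, caught by bare except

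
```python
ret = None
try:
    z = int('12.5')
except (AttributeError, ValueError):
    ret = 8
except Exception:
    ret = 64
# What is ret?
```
8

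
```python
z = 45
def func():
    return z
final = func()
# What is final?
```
45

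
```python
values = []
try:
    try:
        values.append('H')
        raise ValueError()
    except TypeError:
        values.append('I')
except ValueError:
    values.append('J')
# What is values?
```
['H', 'J']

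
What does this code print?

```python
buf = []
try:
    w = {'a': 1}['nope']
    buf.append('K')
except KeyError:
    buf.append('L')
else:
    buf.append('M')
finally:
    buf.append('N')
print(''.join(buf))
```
LN

Exception: except runs, else skipped, finally runs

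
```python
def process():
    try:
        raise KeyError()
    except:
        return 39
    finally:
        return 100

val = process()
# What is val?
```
100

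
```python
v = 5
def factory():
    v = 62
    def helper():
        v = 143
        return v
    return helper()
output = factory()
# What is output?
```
143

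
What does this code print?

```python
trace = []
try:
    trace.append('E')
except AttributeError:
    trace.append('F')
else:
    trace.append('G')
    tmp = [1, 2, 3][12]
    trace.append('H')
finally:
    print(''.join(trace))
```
EG

Try succeeds, else appends 'G', IndexError in else is uncaught, finally prints before exception propagates ('H' never appended)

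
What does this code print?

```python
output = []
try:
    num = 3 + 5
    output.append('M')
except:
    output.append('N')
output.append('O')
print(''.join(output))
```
MO

No exception, try block completes normally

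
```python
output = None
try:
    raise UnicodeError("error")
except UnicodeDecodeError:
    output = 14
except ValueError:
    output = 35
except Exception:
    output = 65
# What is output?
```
35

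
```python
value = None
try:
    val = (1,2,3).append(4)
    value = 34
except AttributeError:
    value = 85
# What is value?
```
85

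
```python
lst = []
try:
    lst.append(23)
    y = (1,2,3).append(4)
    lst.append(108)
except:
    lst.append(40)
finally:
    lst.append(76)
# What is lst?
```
[23, 40, 76]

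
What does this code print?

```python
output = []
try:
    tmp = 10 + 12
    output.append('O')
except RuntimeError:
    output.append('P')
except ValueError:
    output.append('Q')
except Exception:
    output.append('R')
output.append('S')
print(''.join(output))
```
OS

No exception, try block completes normally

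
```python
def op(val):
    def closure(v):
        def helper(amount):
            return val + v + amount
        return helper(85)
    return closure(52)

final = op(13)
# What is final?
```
150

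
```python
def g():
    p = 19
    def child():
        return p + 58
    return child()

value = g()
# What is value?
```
77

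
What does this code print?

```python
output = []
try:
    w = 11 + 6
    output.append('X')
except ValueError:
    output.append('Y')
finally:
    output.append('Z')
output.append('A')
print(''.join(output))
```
XZA

finally runs after normal execution too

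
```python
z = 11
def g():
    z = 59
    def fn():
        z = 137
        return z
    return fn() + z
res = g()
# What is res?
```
196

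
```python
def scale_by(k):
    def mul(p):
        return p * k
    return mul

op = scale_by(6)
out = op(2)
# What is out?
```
12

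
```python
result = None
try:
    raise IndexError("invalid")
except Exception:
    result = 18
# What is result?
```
18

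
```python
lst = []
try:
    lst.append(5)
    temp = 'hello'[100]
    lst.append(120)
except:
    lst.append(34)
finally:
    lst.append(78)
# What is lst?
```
[5, 34, 78]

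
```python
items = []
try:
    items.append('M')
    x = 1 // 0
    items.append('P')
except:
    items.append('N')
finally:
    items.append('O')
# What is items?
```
['M', 'N', 'O']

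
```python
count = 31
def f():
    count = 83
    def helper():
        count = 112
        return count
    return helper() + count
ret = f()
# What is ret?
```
195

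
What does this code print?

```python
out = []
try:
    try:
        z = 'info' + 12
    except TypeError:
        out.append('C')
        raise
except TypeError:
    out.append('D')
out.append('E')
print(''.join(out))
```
CDE

raise without argument re-raises current exception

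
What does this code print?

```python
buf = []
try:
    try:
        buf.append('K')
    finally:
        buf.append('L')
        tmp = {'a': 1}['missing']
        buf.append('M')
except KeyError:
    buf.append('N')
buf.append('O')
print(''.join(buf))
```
KLNO

Exception in inner finally caught by outer except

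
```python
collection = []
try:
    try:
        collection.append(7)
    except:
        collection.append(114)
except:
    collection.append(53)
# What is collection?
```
[7]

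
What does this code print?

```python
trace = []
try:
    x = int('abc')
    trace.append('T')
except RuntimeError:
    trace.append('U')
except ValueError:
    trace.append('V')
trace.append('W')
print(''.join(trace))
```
VW

ValueError is caught by its specific handler, not RuntimeError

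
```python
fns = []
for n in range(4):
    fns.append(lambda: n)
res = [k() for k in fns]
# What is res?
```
[3, 3, 3, 3]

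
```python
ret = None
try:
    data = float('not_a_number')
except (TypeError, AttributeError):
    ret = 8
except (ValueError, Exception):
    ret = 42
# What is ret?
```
42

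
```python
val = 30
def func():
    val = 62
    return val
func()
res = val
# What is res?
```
30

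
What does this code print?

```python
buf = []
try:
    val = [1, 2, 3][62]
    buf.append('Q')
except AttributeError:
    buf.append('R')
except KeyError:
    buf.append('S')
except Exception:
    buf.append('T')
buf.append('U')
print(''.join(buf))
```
TU

IndexError not specifically caught, falls to Exception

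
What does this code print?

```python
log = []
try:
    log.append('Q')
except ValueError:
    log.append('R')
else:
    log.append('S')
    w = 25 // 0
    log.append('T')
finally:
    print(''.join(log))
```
QS

Try succeeds, else appends 'S', ZeroDivisionError in else is uncaught, finally prints before exception propagates ('T' never appended)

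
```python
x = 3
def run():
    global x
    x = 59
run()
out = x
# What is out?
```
59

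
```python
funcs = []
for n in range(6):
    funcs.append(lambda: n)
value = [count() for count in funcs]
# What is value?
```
[5, 5, 5, 5, 5, 5]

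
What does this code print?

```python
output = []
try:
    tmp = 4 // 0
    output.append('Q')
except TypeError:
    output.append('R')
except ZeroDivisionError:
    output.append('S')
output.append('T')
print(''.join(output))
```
ST

ZeroDivisionError is caught by its specific handler, not TypeError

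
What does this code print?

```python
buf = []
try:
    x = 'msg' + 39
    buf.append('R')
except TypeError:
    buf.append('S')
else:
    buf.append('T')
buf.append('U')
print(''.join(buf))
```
SU

else block skipped when exception is caught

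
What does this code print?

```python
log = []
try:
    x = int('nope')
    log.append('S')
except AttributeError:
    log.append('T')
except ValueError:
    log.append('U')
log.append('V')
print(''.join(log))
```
UV

ValueError is caught by its specific handler, not AttributeError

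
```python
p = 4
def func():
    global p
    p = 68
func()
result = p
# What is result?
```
68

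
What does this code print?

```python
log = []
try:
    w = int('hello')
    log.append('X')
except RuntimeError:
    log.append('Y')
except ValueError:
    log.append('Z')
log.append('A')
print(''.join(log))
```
ZA

ValueError is caught by its specific handler, not RuntimeError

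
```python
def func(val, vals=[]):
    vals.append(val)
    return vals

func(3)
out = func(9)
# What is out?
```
[3, 9]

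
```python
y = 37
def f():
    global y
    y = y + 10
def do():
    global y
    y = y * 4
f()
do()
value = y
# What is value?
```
188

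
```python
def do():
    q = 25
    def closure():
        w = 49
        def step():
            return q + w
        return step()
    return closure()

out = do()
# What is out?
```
74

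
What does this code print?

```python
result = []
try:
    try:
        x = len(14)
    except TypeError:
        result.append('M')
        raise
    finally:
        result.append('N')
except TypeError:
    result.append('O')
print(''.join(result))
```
MNO

finally runs before re-raised exception propagates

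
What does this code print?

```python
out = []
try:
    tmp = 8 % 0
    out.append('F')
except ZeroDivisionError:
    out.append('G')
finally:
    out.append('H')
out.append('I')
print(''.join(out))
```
GHI

finally always runs, even after exception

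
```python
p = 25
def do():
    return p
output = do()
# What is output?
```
25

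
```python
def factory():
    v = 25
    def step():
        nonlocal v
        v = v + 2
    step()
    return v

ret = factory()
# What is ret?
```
27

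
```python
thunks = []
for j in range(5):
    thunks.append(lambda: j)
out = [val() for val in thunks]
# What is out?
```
[4, 4, 4, 4, 4]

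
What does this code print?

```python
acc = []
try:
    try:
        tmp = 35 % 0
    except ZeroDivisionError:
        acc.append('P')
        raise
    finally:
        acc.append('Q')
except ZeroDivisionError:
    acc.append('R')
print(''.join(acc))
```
PQR

finally runs before re-raised exception propagates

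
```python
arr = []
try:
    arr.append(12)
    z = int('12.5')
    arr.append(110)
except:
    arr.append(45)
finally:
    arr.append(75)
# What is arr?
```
[12, 45, 75]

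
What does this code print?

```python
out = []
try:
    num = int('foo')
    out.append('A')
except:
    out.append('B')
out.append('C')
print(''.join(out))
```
BC

Exception raised in try, caught by bare except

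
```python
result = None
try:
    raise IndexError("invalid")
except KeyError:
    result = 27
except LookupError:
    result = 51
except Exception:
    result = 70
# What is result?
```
51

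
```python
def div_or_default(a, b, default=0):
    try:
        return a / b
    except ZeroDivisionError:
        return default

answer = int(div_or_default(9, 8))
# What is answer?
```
1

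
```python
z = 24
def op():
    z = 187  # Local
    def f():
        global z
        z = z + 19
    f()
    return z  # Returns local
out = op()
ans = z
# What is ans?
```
43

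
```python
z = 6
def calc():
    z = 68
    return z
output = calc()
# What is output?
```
68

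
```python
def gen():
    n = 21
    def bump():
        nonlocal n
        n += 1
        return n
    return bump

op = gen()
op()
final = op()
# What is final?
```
23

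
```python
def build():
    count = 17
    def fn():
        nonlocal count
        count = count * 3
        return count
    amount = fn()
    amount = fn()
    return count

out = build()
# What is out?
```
153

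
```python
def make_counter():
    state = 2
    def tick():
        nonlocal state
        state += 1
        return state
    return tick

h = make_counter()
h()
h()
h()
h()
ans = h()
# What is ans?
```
7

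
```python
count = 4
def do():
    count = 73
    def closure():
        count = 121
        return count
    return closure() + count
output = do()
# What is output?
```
194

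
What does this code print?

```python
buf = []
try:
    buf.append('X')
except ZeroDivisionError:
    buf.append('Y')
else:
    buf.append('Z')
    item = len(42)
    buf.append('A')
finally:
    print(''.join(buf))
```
XZ

Try succeeds, else appends 'Z', TypeError in else is uncaught, finally prints before exception propagates ('A' never appended)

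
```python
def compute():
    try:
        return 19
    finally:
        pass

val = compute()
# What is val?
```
19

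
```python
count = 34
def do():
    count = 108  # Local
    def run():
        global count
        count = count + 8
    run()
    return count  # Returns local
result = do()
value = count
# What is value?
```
42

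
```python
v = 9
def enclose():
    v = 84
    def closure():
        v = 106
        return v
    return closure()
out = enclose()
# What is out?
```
106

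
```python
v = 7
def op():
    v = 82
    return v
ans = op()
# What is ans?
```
82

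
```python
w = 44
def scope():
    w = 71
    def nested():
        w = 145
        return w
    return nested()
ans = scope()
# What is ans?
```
145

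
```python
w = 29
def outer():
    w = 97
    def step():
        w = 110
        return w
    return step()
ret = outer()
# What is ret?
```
110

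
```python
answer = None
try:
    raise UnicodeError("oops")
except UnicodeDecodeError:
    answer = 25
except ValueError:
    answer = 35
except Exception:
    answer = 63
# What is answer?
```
35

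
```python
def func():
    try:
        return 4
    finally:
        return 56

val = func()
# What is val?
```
56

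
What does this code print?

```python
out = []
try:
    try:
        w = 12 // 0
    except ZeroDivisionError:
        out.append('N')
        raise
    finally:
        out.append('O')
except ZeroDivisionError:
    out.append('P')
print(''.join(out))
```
NOP

finally runs before re-raised exception propagates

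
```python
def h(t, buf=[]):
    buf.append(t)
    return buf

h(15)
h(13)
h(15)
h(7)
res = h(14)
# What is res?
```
[15, 13, 15, 7, 14]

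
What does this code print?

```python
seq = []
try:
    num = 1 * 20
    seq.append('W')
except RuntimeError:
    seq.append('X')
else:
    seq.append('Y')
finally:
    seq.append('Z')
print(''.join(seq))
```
WYZ

else runs before finally when no exception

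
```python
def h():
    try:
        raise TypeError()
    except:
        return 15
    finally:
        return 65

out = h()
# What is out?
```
65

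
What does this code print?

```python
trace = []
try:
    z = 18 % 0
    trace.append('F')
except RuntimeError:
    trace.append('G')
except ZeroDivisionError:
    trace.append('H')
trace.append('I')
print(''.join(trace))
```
HI

ZeroDivisionError is caught by its specific handler, not RuntimeError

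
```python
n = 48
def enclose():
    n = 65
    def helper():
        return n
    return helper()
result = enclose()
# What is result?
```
65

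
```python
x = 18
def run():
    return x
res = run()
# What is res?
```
18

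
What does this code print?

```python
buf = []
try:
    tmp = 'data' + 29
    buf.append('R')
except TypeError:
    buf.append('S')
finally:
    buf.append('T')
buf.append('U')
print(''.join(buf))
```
STU

finally always runs, even after exception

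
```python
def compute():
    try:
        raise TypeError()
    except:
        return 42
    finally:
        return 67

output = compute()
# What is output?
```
67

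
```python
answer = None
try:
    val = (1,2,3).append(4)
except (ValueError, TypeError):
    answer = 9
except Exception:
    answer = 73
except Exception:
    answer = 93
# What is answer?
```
73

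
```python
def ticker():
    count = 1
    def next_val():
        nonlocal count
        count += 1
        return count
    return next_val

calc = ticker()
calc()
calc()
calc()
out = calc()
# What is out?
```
5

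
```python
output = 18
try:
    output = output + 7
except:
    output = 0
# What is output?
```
25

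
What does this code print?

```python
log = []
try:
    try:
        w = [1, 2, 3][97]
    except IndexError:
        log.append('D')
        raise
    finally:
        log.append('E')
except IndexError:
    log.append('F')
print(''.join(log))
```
DEF

finally runs before re-raised exception propagates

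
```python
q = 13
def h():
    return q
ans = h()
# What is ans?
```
13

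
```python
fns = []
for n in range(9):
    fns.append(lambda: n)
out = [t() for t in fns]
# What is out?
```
[8, 8, 8, 8, 8, 8, 8, 8, 8]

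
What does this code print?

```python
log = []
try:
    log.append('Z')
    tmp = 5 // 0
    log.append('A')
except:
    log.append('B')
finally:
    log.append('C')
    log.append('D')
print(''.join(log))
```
ZBCD

Code before exception runs, then except, then all of finally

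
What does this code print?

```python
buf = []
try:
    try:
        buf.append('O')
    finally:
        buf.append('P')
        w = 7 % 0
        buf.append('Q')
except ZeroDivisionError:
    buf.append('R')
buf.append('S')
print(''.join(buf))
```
OPRS

Exception in inner finally caught by outer except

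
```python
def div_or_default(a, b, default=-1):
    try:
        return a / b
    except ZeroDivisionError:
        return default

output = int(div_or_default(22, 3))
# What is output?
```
7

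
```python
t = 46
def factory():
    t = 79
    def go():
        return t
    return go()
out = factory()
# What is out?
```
79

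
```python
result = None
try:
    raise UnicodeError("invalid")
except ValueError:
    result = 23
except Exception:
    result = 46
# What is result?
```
23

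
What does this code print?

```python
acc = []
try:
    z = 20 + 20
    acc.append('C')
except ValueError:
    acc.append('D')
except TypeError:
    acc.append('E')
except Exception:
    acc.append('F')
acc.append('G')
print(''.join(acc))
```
CG

No exception, try block completes normally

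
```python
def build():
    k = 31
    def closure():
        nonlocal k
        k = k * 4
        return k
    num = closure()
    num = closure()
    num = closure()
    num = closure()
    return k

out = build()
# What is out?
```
7936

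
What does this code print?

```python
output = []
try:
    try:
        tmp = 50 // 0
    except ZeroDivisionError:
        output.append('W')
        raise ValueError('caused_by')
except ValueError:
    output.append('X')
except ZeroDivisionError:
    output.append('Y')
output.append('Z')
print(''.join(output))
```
WXZ

ValueError raised and caught, original ZeroDivisionError not re-raised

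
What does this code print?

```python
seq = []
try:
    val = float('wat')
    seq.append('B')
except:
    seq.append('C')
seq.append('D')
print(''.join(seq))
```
CD

Exception raised in try, caught by bare except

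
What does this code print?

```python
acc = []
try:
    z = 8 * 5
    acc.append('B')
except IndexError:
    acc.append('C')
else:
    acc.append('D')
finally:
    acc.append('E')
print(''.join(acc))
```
BDE

else runs before finally when no exception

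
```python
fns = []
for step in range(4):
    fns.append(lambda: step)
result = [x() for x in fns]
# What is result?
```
[3, 3, 3, 3]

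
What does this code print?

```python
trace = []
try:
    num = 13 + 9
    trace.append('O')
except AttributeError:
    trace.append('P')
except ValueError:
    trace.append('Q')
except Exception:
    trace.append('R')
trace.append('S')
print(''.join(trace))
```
OS

No exception, try block completes normally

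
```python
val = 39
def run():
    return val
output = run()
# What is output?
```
39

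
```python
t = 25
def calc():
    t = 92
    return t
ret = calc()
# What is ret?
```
92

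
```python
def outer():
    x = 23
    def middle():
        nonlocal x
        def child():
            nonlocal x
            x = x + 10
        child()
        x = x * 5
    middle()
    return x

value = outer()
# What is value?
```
165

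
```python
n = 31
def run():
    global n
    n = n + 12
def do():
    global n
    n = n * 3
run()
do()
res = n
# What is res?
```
129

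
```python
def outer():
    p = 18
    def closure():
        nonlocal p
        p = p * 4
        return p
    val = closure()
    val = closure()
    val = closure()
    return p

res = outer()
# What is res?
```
1152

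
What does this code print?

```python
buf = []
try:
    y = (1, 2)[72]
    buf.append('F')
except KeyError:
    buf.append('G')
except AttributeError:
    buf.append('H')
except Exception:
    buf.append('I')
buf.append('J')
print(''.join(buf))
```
IJ

IndexError not specifically caught, falls to Exception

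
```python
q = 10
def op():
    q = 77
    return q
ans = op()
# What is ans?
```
77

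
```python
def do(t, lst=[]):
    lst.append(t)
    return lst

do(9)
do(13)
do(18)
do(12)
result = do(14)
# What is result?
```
[9, 13, 18, 12, 14]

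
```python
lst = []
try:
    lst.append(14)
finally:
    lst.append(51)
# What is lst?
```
[14, 51]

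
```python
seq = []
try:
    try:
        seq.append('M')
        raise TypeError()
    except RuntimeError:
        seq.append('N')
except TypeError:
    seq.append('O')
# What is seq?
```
['M', 'O']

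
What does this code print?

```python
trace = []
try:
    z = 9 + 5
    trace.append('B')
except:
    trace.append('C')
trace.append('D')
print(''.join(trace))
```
BD

No exception, try block completes normally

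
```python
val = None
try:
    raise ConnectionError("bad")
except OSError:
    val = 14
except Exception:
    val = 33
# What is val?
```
14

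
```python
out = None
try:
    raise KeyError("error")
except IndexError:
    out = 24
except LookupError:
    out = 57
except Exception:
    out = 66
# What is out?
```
57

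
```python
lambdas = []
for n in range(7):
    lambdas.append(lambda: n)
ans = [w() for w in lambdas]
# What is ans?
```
[6, 6, 6, 6, 6, 6, 6]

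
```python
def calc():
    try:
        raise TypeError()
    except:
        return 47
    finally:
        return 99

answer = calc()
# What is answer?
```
99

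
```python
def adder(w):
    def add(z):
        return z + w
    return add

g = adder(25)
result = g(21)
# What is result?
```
46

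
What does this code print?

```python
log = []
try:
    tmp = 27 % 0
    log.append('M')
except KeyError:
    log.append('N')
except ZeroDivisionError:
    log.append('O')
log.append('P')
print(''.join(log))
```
OP

ZeroDivisionError is caught by its specific handler, not KeyError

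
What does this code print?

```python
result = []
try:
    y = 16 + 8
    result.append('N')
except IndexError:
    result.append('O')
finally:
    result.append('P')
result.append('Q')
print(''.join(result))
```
NPQ

finally runs after normal execution too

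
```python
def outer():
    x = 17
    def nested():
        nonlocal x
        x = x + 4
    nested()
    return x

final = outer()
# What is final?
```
21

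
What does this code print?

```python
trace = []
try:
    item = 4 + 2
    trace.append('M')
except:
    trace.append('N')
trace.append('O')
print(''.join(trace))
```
MO

No exception, try block completes normally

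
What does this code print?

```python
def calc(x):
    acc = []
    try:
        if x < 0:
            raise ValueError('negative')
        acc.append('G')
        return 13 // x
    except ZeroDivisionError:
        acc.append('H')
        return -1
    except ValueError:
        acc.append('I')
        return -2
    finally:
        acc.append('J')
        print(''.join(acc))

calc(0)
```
GHJ

x=0 causes ZeroDivisionError, caught, finally prints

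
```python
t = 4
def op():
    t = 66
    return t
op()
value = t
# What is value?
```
4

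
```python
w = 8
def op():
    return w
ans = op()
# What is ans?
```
8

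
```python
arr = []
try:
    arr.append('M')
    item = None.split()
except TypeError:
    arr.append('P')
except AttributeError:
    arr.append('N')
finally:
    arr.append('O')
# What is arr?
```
['M', 'N', 'O']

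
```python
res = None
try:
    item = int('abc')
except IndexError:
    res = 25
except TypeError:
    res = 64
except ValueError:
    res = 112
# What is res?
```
112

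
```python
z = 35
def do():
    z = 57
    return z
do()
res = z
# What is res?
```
35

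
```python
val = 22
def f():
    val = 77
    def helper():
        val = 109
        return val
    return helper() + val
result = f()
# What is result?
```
186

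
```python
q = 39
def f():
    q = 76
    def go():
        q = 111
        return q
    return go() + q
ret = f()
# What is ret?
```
187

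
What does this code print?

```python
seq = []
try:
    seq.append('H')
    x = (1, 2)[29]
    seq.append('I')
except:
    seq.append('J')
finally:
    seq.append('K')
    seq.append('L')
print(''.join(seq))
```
HJKL

Code before exception runs, then except, then all of finally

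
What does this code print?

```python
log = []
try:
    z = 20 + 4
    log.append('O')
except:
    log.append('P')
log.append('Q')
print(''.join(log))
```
OQ

No exception, try block completes normally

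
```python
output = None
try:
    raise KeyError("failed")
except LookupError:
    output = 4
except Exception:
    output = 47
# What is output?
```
4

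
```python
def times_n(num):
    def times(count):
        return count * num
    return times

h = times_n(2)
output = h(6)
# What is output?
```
12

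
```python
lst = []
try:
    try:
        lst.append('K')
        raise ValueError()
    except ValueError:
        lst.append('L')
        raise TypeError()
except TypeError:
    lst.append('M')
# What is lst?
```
['K', 'L', 'M']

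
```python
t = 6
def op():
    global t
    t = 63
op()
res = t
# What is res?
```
63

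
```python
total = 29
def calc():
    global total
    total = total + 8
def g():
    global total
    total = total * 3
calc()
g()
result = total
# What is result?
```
111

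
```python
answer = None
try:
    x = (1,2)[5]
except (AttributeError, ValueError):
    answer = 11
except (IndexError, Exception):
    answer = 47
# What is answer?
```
47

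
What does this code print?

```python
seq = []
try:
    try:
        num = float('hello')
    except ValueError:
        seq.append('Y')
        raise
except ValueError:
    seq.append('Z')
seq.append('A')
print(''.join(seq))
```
YZA

raise without argument re-raises current exception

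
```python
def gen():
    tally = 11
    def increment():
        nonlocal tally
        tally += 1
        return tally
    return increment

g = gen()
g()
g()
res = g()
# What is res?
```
14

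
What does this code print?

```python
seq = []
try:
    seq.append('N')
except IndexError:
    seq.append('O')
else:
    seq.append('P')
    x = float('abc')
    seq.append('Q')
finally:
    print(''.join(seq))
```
NP

Try succeeds, else appends 'P', ValueError in else is uncaught, finally prints before exception propagates ('Q' never appended)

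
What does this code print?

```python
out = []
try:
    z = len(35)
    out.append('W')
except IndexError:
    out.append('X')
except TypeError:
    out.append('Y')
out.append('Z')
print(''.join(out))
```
YZ

TypeError is caught by its specific handler, not IndexError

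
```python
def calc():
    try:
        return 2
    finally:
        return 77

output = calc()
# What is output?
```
77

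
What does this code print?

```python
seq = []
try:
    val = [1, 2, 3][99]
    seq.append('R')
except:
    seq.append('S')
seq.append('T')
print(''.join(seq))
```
ST

Exception raised in try, caught by bare except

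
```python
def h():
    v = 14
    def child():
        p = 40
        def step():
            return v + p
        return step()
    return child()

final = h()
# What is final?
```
54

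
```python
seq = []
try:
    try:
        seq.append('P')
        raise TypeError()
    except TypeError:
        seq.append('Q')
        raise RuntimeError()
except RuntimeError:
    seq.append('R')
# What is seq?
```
['P', 'Q', 'R']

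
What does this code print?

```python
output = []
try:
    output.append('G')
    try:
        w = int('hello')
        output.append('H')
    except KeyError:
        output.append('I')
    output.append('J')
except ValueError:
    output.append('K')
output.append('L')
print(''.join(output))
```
GKL

Inner handler doesn't match, propagates to outer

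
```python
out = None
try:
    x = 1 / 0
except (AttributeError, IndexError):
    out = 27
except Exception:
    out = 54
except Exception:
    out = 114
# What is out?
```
54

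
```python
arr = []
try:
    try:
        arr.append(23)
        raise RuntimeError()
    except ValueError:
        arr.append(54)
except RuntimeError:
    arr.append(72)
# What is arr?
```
[23, 72]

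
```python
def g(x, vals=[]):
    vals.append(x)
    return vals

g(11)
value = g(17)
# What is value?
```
[11, 17]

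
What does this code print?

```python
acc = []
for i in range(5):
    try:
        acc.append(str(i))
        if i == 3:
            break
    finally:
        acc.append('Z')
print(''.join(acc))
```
0Z1Z2Z3Z

finally runs even when breaking out of loop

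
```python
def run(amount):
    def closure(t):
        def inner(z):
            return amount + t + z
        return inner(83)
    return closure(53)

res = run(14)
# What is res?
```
150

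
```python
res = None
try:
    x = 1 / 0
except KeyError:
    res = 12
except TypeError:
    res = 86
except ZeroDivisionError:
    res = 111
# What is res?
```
111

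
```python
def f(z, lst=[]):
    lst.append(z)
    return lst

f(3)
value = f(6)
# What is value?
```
[3, 6]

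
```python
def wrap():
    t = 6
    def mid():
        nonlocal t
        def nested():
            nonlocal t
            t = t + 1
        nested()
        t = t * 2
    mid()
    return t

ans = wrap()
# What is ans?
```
14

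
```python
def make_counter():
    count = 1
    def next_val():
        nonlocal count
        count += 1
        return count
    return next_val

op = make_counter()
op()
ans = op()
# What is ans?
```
3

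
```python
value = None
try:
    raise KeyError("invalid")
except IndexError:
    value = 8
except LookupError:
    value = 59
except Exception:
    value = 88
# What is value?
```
59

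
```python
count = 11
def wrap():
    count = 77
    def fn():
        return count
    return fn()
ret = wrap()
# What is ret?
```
77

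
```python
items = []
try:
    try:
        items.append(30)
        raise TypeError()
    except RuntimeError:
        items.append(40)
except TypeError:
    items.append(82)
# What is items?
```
[30, 82]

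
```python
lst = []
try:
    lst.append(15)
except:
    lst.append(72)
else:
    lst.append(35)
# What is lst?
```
[15, 35]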